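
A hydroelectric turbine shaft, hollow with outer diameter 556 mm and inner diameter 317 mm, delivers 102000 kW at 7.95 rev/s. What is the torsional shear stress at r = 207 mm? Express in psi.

ω = 2π·7.95 = 49.95 rad/s, so T = P/ω = 102000×10³ / 49.95 = 2.042e6 N·m.
J = π(d_o⁴ − d_i⁴)/32 = π(0.556⁴ − 0.317⁴)/32 = 8.391×10^-3 m⁴.
Shear stress varies linearly with radius: τ = T·r/J = 2.042e6 × 0.207 / 8.391×10^-3 = 5.038×10^7 Pa.

7310 psi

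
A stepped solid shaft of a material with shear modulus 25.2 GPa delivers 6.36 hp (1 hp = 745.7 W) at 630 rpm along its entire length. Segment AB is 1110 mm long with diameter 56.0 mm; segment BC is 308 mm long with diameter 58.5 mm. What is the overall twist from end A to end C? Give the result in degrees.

ω = 2π·630/60 = 65.97 rad/s, so T = P/ω = 6.36×745.7 / 65.97 = 71.89 N·m.
J_AB = π(0.0560)⁴/32 = 9.65×10^-7 m⁴; J_BC = π(0.0585)⁴/32 = 1.15×10^-6 m⁴.
θ = (T/G)·Σ L_i/J_i = (71.89/25.2×10⁹)·(1.11/9.65×10^-7 + 0.308/1.15×10^-6) = 4.044×10^-3 rad.

0.232°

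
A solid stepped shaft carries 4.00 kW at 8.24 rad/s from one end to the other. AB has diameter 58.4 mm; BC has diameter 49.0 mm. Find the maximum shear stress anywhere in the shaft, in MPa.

21.0 MPa

ω = 8.24 rad/s, so T = P/ω = 4.00×10³ / 8.240 = 485.4 N·m.
Under the same torque, τ_max = 16T/(πd³) is largest where d is smallest — segment BC (d = 49.0 mm).
τ_max = 16·485.4/(π·(0.0490)³) = 2.101×10^7 Pa.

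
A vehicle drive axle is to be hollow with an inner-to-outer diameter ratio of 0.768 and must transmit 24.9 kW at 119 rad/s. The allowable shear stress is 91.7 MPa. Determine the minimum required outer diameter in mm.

ω = 119 rad/s, so T = P/ω = 24.9×10³ / 119.0 = 209.2 N·m.
For a hollow shaft with d_i/d_o = 0.768: τ_max = 16T/(π d_o³ (1−k⁴)), so d_o = [16T/(π τ_allow (1−k⁴))]^(1/3) = [16·209.2/(π·9.17×10^7·0.6521)]^(1/3) = 0.02612 m.

26.1 mm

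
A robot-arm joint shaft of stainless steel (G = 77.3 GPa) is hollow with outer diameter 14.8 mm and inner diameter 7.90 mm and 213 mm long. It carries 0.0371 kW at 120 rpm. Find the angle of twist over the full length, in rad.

0.00188 rad

ω = 2π·120/60 = 12.57 rad/s, so T = P/ω = 0.0371×10³ / 12.57 = 2.952 N·m.
J = π(d_o⁴ − d_i⁴)/32 = π(0.0148⁴ − 0.00790⁴)/32 = 4.328×10^-9 m⁴.
θ = T·L/(G·J) = 2.952 × 0.213 / (77.3×10⁹ × 4.328×10^-9) = 1.880×10^-3 rad.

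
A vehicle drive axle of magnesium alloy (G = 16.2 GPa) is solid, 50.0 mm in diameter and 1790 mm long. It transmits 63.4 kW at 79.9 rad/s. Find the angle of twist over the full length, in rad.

0.143 rad

ω = 79.9 rad/s, so T = P/ω = 63.4×10³ / 79.90 = 793.5 N·m.
J = πd⁴/32 = π(0.0500)⁴/32 = 6.136×10^-7 m⁴.
θ = T·L/(G·J) = 793.5 × 1.79 / (16.2×10⁹ × 6.136×10^-7) = 0.1429 rad.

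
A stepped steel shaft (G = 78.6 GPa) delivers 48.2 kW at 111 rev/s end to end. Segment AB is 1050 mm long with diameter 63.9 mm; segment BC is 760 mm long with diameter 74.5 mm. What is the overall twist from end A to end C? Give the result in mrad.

ω = 2π·111 = 697.4 rad/s, so T = P/ω = 48.2×10³ / 697.4 = 69.11 N·m.
J_AB = π(0.0639)⁴/32 = 1.64×10^-6 m⁴; J_BC = π(0.0745)⁴/32 = 3.02×10^-6 m⁴.
θ = (T/G)·Σ L_i/J_i = (69.11/78.6×10⁹)·(1.05/1.64×10^-6 + 0.760/3.02×10^-6) = 7.850×10^-4 rad.

0.785 mrad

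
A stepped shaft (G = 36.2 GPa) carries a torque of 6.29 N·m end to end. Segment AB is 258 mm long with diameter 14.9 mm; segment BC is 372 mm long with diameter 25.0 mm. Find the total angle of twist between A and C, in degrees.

0.627°

J_AB = π(0.0149)⁴/32 = 4.84×10^-9 m⁴; J_BC = π(0.0250)⁴/32 = 3.83×10^-8 m⁴.
θ = (T/G)·Σ L_i/J_i = (6.290/36.2×10⁹)·(0.258/4.84×10^-9 + 0.372/3.83×10^-8) = 0.01095 rad.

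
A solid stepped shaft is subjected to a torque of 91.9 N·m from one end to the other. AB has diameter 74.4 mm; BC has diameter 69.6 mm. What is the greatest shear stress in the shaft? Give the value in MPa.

Under the same torque, τ_max = 16T/(πd³) is largest where d is smallest — segment BC (d = 69.6 mm).
τ_max = 16·91.90/(π·(0.0696)³) = 1.388×10^6 Pa.

1.39 MPa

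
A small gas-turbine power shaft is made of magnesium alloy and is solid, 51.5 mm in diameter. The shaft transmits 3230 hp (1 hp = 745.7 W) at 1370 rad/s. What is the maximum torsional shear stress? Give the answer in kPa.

65600 kPa

ω = 1370 rad/s, so T = P/ω = 3230×745.7 / 1370 = 1758 N·m.
J = πd⁴/32 = π(0.0515)⁴/32 = 6.906×10^-7 m⁴.
τ_max = T·r/J = 1758 × 0.0257 / 6.906×10^-7 = 6.555×10^7 Pa.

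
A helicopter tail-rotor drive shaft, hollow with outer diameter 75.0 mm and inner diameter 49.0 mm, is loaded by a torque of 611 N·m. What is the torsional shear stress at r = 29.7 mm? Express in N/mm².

7.14 N/mm²

J = π(d_o⁴ − d_i⁴)/32 = π(0.0750⁴ − 0.0490⁴)/32 = 2.540×10^-6 m⁴.
Shear stress varies linearly with radius: τ = T·r/J = 611.0 × 0.0297 / 2.540×10^-6 = 7.143×10^6 Pa.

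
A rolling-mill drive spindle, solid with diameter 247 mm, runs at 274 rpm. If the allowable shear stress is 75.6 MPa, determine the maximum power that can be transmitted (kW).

J = πd⁴/32 = π(0.247)⁴/32 = 3.654×10^-4 m⁴.
T_max = τ_allow·J/r = 7.56×10^7 × 3.654×10^-4 / 0.123 = 223700 N·m.
ω = 2π·274/60 = 28.69 rad/s, so P_max = T_max·ω = 6.418×10^6 W.

6420 kW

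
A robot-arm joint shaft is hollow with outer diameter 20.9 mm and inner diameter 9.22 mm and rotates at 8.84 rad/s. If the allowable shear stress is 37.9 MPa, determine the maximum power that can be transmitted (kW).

0.578 kW

J = π(d_o⁴ − d_i⁴)/32 = π(0.0209⁴ − 0.00922⁴)/32 = 1.802×10^-8 m⁴.
T_max = τ_allow·J/r = 3.79×10^7 × 1.802×10^-8 / 0.0104 = 65.36 N·m.
ω = 8.84 rad/s, so P_max = T_max·ω = 577.8 W.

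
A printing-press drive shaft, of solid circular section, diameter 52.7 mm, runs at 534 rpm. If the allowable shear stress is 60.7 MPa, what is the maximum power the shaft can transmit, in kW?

97.5 kW

J = πd⁴/32 = π(0.0527)⁴/32 = 7.573×10^-7 m⁴.
T_max = τ_allow·J/r = 6.07×10^7 × 7.573×10^-7 / 0.0264 = 1744 N·m.
ω = 2π·534/60 = 55.92 rad/s, so P_max = T_max·ω = 9.755×10^4 W.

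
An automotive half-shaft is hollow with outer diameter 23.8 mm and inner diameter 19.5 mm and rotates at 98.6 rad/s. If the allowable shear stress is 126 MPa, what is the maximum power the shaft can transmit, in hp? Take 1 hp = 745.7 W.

24.2 hp

J = π(d_o⁴ − d_i⁴)/32 = π(0.0238⁴ − 0.0195⁴)/32 = 1.730×10^-8 m⁴.
T_max = τ_allow·J/r = 1.26×10^8 × 1.730×10^-8 / 0.0119 = 183.2 N·m.
ω = 98.6 rad/s, so P_max = T_max·ω = 1.807×10^4 W.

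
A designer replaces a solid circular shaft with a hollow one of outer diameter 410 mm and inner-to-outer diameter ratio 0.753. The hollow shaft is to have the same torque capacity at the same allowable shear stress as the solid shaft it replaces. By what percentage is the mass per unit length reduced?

43.9 %

Equal τ_max and T ⇒ the solid shaft needs d_s³ = d_o³(1−k⁴), so d_s = 410·(1−0.753⁴)^(1/3) = 360.3 mm.
Area ratio A_h/A_s = d_o²(1−k²)/d_s² = (1−k²)/(1−k⁴)^(2/3) = 0.5608.
Mass saving = 1 − 0.5608 = 43.9 %.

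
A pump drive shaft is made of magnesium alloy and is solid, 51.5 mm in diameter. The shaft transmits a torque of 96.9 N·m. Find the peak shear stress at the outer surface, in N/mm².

J = πd⁴/32 = π(0.0515)⁴/32 = 6.906×10^-7 m⁴.
τ_max = T·r/J = 96.90 × 0.0257 / 6.906×10^-7 = 3.613×10^6 Pa.

3.61 N/mm²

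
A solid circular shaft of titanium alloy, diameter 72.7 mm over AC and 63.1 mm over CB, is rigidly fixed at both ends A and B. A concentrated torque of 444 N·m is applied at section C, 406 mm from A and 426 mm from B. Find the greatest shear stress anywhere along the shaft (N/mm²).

Compatibility: T_A·a/J_AC = T_B·b/J_CB with T_A + T_B = T₀.
J_AC = 2.74×10^-6 m⁴, J_CB = 1.56×10^-6 m⁴, so T_A = T₀·(J_AC/a)/((J_AC/a)+(J_CB/b)) = 288.1 N·m, T_B = 155.9 N·m.
τ in each portion: τ_AC = 3.82×10^6 Pa, τ_CB = 3.16×10^6 Pa; maximum is in AC.
τ_max = T_AC·r/J = 288.1·0.0364/2.74×10^-6 = 3.819×10^6 Pa.

3.82 N/mm²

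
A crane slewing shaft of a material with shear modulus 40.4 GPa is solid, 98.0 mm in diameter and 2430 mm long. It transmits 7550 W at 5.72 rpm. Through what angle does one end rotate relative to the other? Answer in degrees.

4.80°

ω = 2π·5.72/60 = 0.5990 rad/s, so T = P/ω = 7550 / 0.5990 = 12600 N·m.
J = πd⁴/32 = π(0.0980)⁴/32 = 9.055×10^-6 m⁴.
θ = T·L/(G·J) = 12600 × 2.43 / (40.4×10⁹ × 9.055×10^-6) = 0.08372 rad.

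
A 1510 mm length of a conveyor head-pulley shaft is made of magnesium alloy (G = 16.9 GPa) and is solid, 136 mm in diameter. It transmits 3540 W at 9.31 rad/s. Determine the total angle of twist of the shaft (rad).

ω = 9.31 rad/s, so T = P/ω = 3540 / 9.310 = 380.2 N·m.
J = πd⁴/32 = π(0.136)⁴/32 = 3.359×10^-5 m⁴.
θ = T·L/(G·J) = 380.2 × 1.51 / (16.9×10⁹ × 3.359×10^-5) = 1.012×10^-3 rad.

0.00101 rad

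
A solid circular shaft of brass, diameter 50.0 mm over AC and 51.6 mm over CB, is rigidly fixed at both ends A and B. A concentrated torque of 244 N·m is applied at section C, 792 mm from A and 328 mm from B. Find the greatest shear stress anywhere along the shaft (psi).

961 psi

Compatibility: T_A·a/J_AC = T_B·b/J_CB with T_A + T_B = T₀.
J_AC = 6.14×10^-7 m⁴, J_CB = 6.96×10^-7 m⁴, so T_A = T₀·(J_AC/a)/((J_AC/a)+(J_CB/b)) = 65.26 N·m, T_B = 178.7 N·m.
τ in each portion: τ_AC = 2.66×10^6 Pa, τ_CB = 6.63×10^6 Pa; maximum is in CB.
τ_max = T_CB·r/J = 178.7·0.0258/6.96×10^-7 = 6.626×10^6 Pa.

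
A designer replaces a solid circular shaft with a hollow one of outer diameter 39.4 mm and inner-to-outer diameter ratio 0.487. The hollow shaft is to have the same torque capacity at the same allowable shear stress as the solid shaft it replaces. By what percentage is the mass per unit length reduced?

20.7 %

Equal τ_max and T ⇒ the solid shaft needs d_s³ = d_o³(1−k⁴), so d_s = 39.4·(1−0.487⁴)^(1/3) = 38.65 mm.
Area ratio A_h/A_s = d_o²(1−k²)/d_s² = (1−k²)/(1−k⁴)^(2/3) = 0.7928.
Mass saving = 1 − 0.7928 = 20.7 %.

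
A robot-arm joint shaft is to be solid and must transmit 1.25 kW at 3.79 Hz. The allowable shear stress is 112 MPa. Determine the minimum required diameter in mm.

ω = 2π·3.79 = 23.81 rad/s, so T = P/ω = 1.25×10³ / 23.81 = 52.49 N·m.
For a solid shaft τ_max = 16T/(πd³), so d = (16T/(π τ_allow))^(1/3) = (16·52.49/(π·1.12×10^8))^(1/3) = 0.01336 m.

13.4 mm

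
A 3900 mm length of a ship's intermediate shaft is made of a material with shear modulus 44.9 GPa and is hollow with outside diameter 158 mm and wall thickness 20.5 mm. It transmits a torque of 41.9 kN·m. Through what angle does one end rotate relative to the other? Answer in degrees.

J = π(d_o⁴ − d_i⁴)/32 = π(0.158⁴ − 0.117⁴)/32 = 4.279×10^-5 m⁴.
θ = T·L/(G·J) = 41900 × 3.90 / (44.9×10⁹ × 4.279×10^-5) = 0.08506 rad.

4.87°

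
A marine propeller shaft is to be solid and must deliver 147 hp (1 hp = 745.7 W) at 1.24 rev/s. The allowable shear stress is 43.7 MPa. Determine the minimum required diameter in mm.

118 mm

ω = 2π·1.24 = 7.791 rad/s, so T = P/ω = 147×745.7 / 7.791 = 14070 N·m.
For a solid shaft τ_max = 16T/(πd³), so d = (16T/(π τ_allow))^(1/3) = (16·14070/(π·4.37×10^7))^(1/3) = 0.1179 m.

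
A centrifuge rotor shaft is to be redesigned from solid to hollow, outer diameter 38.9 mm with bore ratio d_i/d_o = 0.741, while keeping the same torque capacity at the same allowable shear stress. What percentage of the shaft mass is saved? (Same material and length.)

42.7 %

Equal τ_max and T ⇒ the solid shaft needs d_s³ = d_o³(1−k⁴), so d_s = 38.9·(1−0.741⁴)^(1/3) = 34.51 mm.
Area ratio A_h/A_s = d_o²(1−k²)/d_s² = (1−k²)/(1−k⁴)^(2/3) = 0.5728.
Mass saving = 1 − 0.5728 = 42.7 %.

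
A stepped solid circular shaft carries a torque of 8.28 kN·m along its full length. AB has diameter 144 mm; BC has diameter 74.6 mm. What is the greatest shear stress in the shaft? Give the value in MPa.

102 MPa

Under the same torque, τ_max = 16T/(πd³) is largest where d is smallest — segment BC (d = 74.6 mm).
τ_max = 16·8280/(π·(0.0746)³) = 1.016×10^8 Pa.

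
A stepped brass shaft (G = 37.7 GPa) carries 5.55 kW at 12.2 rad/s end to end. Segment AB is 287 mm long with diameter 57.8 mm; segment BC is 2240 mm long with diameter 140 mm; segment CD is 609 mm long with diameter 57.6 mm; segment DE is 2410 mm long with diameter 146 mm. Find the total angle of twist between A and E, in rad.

0.0113 rad

ω = 12.2 rad/s, so T = P/ω = 5.55×10³ / 12.20 = 454.9 N·m.
J_AB = π(0.0578)⁴/32 = 1.10×10^-6 m⁴; J_BC = π(0.140)⁴/32 = 3.77×10^-5 m⁴; J_CD = π(0.0576)⁴/32 = 1.08×10^-6 m⁴; J_DE = π(0.146)⁴/32 = 4.46×10^-5 m⁴.
θ = (T/G)·Σ L_i/J_i = (454.9/37.7×10⁹)·(0.287/1.10×10^-6 + 2.24/3.77×10^-5 + 0.609/1.08×10^-6 + 2.41/4.46×10^-5) = 0.01133 rad.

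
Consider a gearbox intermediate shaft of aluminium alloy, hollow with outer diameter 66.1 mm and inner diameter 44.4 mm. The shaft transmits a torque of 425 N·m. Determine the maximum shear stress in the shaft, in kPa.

9410 kPa

J = π(d_o⁴ − d_i⁴)/32 = π(0.0661⁴ − 0.0444⁴)/32 = 1.493×10^-6 m⁴.
τ_max = T·r/J = 425.0 × 0.0330 / 1.493×10^-6 = 9.410×10^6 Pa.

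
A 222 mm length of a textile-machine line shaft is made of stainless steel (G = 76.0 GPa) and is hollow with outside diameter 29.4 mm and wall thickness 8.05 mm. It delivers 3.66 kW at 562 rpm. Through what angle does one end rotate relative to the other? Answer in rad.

ω = 2π·562/60 = 58.85 rad/s, so T = P/ω = 3.66×10³ / 58.85 = 62.19 N·m.
J = π(d_o⁴ − d_i⁴)/32 = π(0.0294⁴ − 0.0133⁴)/32 = 7.028×10^-8 m⁴.
θ = T·L/(G·J) = 62.19 × 0.222 / (76.0×10⁹ × 7.028×10^-8) = 2.585×10^-3 rad.

0.00258 rad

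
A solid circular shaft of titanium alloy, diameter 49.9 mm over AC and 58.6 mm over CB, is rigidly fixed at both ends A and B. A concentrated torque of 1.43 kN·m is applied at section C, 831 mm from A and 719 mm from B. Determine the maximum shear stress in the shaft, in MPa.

24.9 MPa

Compatibility: T_A·a/J_AC = T_B·b/J_CB with T_A + T_B = T₀.
J_AC = 6.09×10^-7 m⁴, J_CB = 1.16×10^-6 m⁴, so T_A = T₀·(J_AC/a)/((J_AC/a)+(J_CB/b)) = 447.1 N·m, T_B = 982.9 N·m.
τ in each portion: τ_AC = 1.83×10^7 Pa, τ_CB = 2.49×10^7 Pa; maximum is in CB.
τ_max = T_CB·r/J = 982.9·0.0293/1.16×10^-6 = 2.488×10^7 Pa.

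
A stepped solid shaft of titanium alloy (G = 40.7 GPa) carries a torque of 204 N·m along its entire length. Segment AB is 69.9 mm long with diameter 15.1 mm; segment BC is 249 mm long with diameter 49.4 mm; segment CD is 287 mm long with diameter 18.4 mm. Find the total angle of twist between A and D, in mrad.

199 mrad

J_AB = π(0.0151)⁴/32 = 5.10×10^-9 m⁴; J_BC = π(0.0494)⁴/32 = 5.85×10^-7 m⁴; J_CD = π(0.0184)⁴/32 = 1.13×10^-8 m⁴.
θ = (T/G)·Σ L_i/J_i = (204.0/40.7×10⁹)·(0.0699/5.10×10^-9 + 0.249/5.85×10^-7 + 0.287/1.13×10^-8) = 0.1986 rad.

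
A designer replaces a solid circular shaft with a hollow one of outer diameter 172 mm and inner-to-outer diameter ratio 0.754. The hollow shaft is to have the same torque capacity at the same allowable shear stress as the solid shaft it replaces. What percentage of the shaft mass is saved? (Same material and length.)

Equal τ_max and T ⇒ the solid shaft needs d_s³ = d_o³(1−k⁴), so d_s = 172·(1−0.754⁴)^(1/3) = 151.0 mm.
Area ratio A_h/A_s = d_o²(1−k²)/d_s² = (1−k²)/(1−k⁴)^(2/3) = 0.5598.
Mass saving = 1 − 0.5598 = 44.0 %.

44.0 %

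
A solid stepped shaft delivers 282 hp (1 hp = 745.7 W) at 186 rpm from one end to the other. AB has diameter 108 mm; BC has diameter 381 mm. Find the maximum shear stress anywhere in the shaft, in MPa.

43.6 MPa

ω = 2π·186/60 = 19.48 rad/s, so T = P/ω = 282×745.7 / 19.48 = 10800 N·m.
Under the same torque, τ_max = 16T/(πd³) is largest where d is smallest — segment AB (d = 108 mm).
τ_max = 16·10800/(π·(0.108)³) = 4.365×10^7 Pa.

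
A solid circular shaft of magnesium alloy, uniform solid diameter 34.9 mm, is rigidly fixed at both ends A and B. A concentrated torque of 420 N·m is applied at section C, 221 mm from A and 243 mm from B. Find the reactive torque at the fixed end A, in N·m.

220 N·m

With uniform GJ and both ends fixed, compatibility θ_AC = θ_CB gives T_A·a = T_B·b, together with T_A + T_B = T₀.
T_A = T₀·b/(a+b) = 420.0·243/464.0 = 220.0 N·m; T_B = 200.0 N·m.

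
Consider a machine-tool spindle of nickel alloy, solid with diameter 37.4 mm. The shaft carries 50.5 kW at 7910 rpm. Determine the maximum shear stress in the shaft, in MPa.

ω = 2π·7910/60 = 828.3 rad/s, so T = P/ω = 50.5×10³ / 828.3 = 60.97 N·m.
J = πd⁴/32 = π(0.0374)⁴/32 = 1.921×10^-7 m⁴.
τ_max = T·r/J = 60.97 × 0.0187 / 1.921×10^-7 = 5.935×10^6 Pa.

5.94 MPa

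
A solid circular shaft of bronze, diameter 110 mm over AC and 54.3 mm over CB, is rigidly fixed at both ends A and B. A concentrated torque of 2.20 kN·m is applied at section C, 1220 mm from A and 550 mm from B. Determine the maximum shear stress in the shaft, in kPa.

8140 kPa

Compatibility: T_A·a/J_AC = T_B·b/J_CB with T_A + T_B = T₀.
J_AC = 1.44×10^-5 m⁴, J_CB = 8.53×10^-7 m⁴, so T_A = T₀·(J_AC/a)/((J_AC/a)+(J_CB/b)) = 1944 N·m, T_B = 256.0 N·m.
τ in each portion: τ_AC = 7.44×10^6 Pa, τ_CB = 8.14×10^6 Pa; maximum is in CB.
τ_max = T_CB·r/J = 256.0·0.0271/8.53×10^-7 = 8.145×10^6 Pa.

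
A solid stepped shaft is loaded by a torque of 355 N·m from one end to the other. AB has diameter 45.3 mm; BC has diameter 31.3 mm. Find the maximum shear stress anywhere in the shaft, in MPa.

Under the same torque, τ_max = 16T/(πd³) is largest where d is smallest — segment BC (d = 31.3 mm).
τ_max = 16·355.0/(π·(0.0313)³) = 5.896×10^7 Pa.

59.0 MPa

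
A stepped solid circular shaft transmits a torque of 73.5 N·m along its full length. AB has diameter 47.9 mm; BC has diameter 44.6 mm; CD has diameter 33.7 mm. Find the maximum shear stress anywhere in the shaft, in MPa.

9.78 MPa

Under the same torque, τ_max = 16T/(πd³) is largest where d is smallest — segment CD (d = 33.7 mm).
τ_max = 16·73.50/(π·(0.0337)³) = 9.781×10^6 Pa.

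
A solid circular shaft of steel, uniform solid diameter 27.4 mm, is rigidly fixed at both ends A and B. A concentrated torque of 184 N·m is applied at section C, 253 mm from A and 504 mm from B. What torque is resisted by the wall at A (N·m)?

With uniform GJ and both ends fixed, compatibility θ_AC = θ_CB gives T_A·a = T_B·b, together with T_A + T_B = T₀.
T_A = T₀·b/(a+b) = 184.0·504/757.0 = 122.5 N·m; T_B = 61.50 N·m.

123 N·m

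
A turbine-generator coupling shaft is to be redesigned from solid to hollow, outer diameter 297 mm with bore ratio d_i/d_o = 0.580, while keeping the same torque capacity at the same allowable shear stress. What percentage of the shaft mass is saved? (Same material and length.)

28.1 %

Equal τ_max and T ⇒ the solid shaft needs d_s³ = d_o³(1−k⁴), so d_s = 297·(1−0.580⁴)^(1/3) = 285.3 mm.
Area ratio A_h/A_s = d_o²(1−k²)/d_s² = (1−k²)/(1−k⁴)^(2/3) = 0.7189.
Mass saving = 1 − 0.7189 = 28.1 %.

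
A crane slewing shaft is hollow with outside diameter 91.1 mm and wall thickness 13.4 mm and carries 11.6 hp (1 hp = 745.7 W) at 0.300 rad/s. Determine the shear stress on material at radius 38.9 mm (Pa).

ω = 0.300 rad/s, so T = P/ω = 11.6×745.7 / 0.3000 = 28830 N·m.
J = π(d_o⁴ − d_i⁴)/32 = π(0.0911⁴ − 0.0643⁴)/32 = 5.084×10^-6 m⁴.
Shear stress varies linearly with radius: τ = T·r/J = 28830 × 0.0389 / 5.084×10^-6 = 2.206×10^8 Pa.

2.21e8 Pa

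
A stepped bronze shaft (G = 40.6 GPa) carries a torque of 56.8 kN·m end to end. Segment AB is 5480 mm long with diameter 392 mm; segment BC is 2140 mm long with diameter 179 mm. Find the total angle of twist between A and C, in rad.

J_AB = π(0.392)⁴/32 = 2.32×10^-3 m⁴; J_BC = π(0.179)⁴/32 = 1.01×10^-4 m⁴.
θ = (T/G)·Σ L_i/J_i = (56800/40.6×10⁹)·(5.48/2.32×10^-3 + 2.14/1.01×10^-4) = 0.03301 rad.

0.0330 rad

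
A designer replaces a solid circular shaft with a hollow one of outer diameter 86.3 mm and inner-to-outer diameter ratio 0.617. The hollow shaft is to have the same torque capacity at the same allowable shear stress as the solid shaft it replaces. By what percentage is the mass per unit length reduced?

31.3 %

Equal τ_max and T ⇒ the solid shaft needs d_s³ = d_o³(1−k⁴), so d_s = 86.3·(1−0.617⁴)^(1/3) = 81.91 mm.
Area ratio A_h/A_s = d_o²(1−k²)/d_s² = (1−k²)/(1−k⁴)^(2/3) = 0.6874.
Mass saving = 1 − 0.6874 = 31.3 %.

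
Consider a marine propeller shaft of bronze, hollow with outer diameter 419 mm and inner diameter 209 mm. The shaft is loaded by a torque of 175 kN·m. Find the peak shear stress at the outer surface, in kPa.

J = π(d_o⁴ − d_i⁴)/32 = π(0.419⁴ − 0.209⁴)/32 = 2.839×10^-3 m⁴.
τ_max = T·r/J = 175000 × 0.209 / 2.839×10^-3 = 1.292×10^7 Pa.

12900 kPa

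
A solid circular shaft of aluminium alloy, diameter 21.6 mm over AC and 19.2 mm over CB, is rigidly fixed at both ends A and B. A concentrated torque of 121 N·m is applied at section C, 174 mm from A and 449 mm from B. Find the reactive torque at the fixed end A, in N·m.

97.4 N·m

Compatibility: T_A·a/J_AC = T_B·b/J_CB with T_A + T_B = T₀.
J_AC = 2.14×10^-8 m⁴, J_CB = 1.33×10^-8 m⁴, so T_A = T₀·(J_AC/a)/((J_AC/a)+(J_CB/b)) = 97.43 N·m, T_B = 23.57 N·m.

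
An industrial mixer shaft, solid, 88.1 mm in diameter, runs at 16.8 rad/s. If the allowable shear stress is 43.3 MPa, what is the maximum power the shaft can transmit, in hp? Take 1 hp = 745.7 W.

131 hp

J = πd⁴/32 = π(0.0881)⁴/32 = 5.914×10^-6 m⁴.
T_max = τ_allow·J/r = 4.33×10^7 × 5.914×10^-6 / 0.0440 = 5814 N·m.
ω = 16.8 rad/s, so P_max = T_max·ω = 9.767×10^4 W.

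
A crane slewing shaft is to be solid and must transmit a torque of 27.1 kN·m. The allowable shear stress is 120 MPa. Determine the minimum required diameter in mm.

For a solid shaft τ_max = 16T/(πd³), so d = (16T/(π τ_allow))^(1/3) = (16·27100/(π·1.20×10^8))^(1/3) = 0.1048 m.

105 mm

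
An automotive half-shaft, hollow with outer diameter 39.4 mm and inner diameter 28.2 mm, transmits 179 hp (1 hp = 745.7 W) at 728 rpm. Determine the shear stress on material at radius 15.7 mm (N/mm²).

158 N/mm²

ω = 2π·728/60 = 76.24 rad/s, so T = P/ω = 179×745.7 / 76.24 = 1751 N·m.
J = π(d_o⁴ − d_i⁴)/32 = π(0.0394⁴ − 0.0282⁴)/32 = 1.745×10^-7 m⁴.
Shear stress varies linearly with radius: τ = T·r/J = 1751 × 0.0157 / 1.745×10^-7 = 1.575×10^8 Pa.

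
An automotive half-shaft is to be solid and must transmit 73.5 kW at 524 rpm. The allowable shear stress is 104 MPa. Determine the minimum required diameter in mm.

40.3 mm

ω = 2π·524/60 = 54.87 rad/s, so T = P/ω = 73.5×10³ / 54.87 = 1339 N·m.
For a solid shaft τ_max = 16T/(πd³), so d = (16T/(π τ_allow))^(1/3) = (16·1339/(π·1.04×10^8))^(1/3) = 0.04033 m.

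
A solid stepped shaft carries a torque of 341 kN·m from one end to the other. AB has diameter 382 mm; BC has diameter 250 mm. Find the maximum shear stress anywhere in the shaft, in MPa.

Under the same torque, τ_max = 16T/(πd³) is largest where d is smallest — segment BC (d = 250 mm).
τ_max = 16·341000/(π·(0.250)³) = 1.111×10^8 Pa.

111 MPa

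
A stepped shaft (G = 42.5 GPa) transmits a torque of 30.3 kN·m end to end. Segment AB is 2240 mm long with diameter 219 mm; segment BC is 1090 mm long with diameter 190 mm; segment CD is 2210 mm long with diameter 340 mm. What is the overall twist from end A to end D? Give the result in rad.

0.0143 rad

J_AB = π(0.219)⁴/32 = 2.26×10^-4 m⁴; J_BC = π(0.190)⁴/32 = 1.28×10^-4 m⁴; J_CD = π(0.340)⁴/32 = 1.31×10^-3 m⁴.
θ = (T/G)·Σ L_i/J_i = (30300/42.5×10⁹)·(2.24/2.26×10^-4 + 1.09/1.28×10^-4 + 2.21/1.31×10^-3) = 0.01435 rad.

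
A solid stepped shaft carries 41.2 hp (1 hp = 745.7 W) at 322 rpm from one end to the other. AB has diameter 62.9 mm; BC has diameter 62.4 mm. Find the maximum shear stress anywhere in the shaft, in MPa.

19.1 MPa

ω = 2π·322/60 = 33.72 rad/s, so T = P/ω = 41.2×745.7 / 33.72 = 911.1 N·m.
Under the same torque, τ_max = 16T/(πd³) is largest where d is smallest — segment BC (d = 62.4 mm).
τ_max = 16·911.1/(π·(0.0624)³) = 1.910×10^7 Pa.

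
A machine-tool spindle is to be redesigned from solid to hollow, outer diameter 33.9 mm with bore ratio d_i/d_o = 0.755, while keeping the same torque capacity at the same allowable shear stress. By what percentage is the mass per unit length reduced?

Equal τ_max and T ⇒ the solid shaft needs d_s³ = d_o³(1−k⁴), so d_s = 33.9·(1−0.755⁴)^(1/3) = 29.74 mm.
Area ratio A_h/A_s = d_o²(1−k²)/d_s² = (1−k²)/(1−k⁴)^(2/3) = 0.5587.
Mass saving = 1 − 0.5587 = 44.1 %.

44.1 %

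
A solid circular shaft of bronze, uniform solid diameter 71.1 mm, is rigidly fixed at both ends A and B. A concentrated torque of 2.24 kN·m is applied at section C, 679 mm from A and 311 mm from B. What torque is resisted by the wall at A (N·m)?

With uniform GJ and both ends fixed, compatibility θ_AC = θ_CB gives T_A·a = T_B·b, together with T_A + T_B = T₀.
T_A = T₀·b/(a+b) = 2240·311/990.0 = 703.7 N·m; T_B = 1536 N·m.

704 N·m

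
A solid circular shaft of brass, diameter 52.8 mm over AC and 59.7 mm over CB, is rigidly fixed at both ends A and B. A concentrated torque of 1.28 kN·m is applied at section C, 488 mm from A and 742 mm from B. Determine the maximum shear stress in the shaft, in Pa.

Compatibility: T_A·a/J_AC = T_B·b/J_CB with T_A + T_B = T₀.
J_AC = 7.63×10^-7 m⁴, J_CB = 1.25×10^-6 m⁴, so T_A = T₀·(J_AC/a)/((J_AC/a)+(J_CB/b)) = 616.9 N·m, T_B = 663.1 N·m.
τ in each portion: τ_AC = 2.13×10^7 Pa, τ_CB = 1.59×10^7 Pa; maximum is in AC.
τ_max = T_AC·r/J = 616.9·0.0264/7.63×10^-7 = 2.134×10^7 Pa.

2.13e7 Pa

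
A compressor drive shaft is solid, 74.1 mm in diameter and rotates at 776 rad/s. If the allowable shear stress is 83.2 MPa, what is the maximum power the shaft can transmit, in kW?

5160 kW

J = πd⁴/32 = π(0.0741)⁴/32 = 2.960×10^-6 m⁴.
T_max = τ_allow·J/r = 8.32×10^7 × 2.960×10^-6 / 0.0370 = 6647 N·m.
ω = 776 rad/s, so P_max = T_max·ω = 5.158×10^6 W.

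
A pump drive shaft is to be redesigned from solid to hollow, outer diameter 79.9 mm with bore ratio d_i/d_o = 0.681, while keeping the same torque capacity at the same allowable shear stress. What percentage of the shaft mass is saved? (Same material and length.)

Equal τ_max and T ⇒ the solid shaft needs d_s³ = d_o³(1−k⁴), so d_s = 79.9·(1−0.681⁴)^(1/3) = 73.70 mm.
Area ratio A_h/A_s = d_o²(1−k²)/d_s² = (1−k²)/(1−k⁴)^(2/3) = 0.6302.
Mass saving = 1 − 0.6302 = 37.0 %.

37.0 %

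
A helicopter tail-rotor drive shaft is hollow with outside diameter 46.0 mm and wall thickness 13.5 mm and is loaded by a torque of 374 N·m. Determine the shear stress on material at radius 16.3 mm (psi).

2070 psi

J = π(d_o⁴ − d_i⁴)/32 = π(0.0460⁴ − 0.0190⁴)/32 = 4.268×10^-7 m⁴.
Shear stress varies linearly with radius: τ = T·r/J = 374.0 × 0.0163 / 4.268×10^-7 = 1.428×10^7 Pa.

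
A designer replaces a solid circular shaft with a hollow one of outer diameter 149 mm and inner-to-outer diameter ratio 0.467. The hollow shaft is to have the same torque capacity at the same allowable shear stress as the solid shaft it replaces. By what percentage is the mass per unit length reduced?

19.2 %

Equal τ_max and T ⇒ the solid shaft needs d_s³ = d_o³(1−k⁴), so d_s = 149·(1−0.467⁴)^(1/3) = 146.6 mm.
Area ratio A_h/A_s = d_o²(1−k²)/d_s² = (1−k²)/(1−k⁴)^(2/3) = 0.8077.
Mass saving = 1 − 0.8077 = 19.2 %.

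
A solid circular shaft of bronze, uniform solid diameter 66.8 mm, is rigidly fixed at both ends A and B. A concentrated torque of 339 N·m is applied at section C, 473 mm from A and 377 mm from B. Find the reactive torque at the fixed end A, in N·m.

150 N·m

With uniform GJ and both ends fixed, compatibility θ_AC = θ_CB gives T_A·a = T_B·b, together with T_A + T_B = T₀.
T_A = T₀·b/(a+b) = 339.0·377/850.0 = 150.4 N·m; T_B = 188.6 N·m.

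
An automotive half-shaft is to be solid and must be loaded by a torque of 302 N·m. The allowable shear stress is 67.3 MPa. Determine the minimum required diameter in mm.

28.4 mm

For a solid shaft τ_max = 16T/(πd³), so d = (16T/(π τ_allow))^(1/3) = (16·302.0/(π·6.73×10^7))^(1/3) = 0.02838 m.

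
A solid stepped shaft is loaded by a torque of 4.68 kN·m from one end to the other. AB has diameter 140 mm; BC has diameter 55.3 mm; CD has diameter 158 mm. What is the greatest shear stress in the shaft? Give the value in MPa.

141 MPa

Under the same torque, τ_max = 16T/(πd³) is largest where d is smallest — segment BC (d = 55.3 mm).
τ_max = 16·4680/(π·(0.0553)³) = 1.409×10^8 Pa.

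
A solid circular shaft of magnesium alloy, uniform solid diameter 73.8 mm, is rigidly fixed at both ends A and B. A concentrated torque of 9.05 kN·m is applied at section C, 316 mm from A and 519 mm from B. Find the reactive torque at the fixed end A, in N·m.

5630 N·m

With uniform GJ and both ends fixed, compatibility θ_AC = θ_CB gives T_A·a = T_B·b, together with T_A + T_B = T₀.
T_A = T₀·b/(a+b) = 9050·519/835.0 = 5625 N·m; T_B = 3425 N·m.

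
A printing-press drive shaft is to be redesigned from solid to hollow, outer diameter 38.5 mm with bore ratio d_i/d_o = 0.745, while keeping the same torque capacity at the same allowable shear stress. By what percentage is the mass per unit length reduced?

Equal τ_max and T ⇒ the solid shaft needs d_s³ = d_o³(1−k⁴), so d_s = 38.5·(1−0.745⁴)^(1/3) = 34.05 mm.
Area ratio A_h/A_s = d_o²(1−k²)/d_s² = (1−k²)/(1−k⁴)^(2/3) = 0.5688.
Mass saving = 1 − 0.5688 = 43.1 %.

43.1 %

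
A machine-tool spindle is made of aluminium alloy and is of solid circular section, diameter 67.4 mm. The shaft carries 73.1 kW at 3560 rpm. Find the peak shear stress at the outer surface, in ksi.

0.473 ksi

ω = 2π·3560/60 = 372.8 rad/s, so T = P/ω = 73.1×10³ / 372.8 = 196.1 N·m.
J = πd⁴/32 = π(0.0674)⁴/32 = 2.026×10^-6 m⁴.
τ_max = T·r/J = 196.1 × 0.0337 / 2.026×10^-6 = 3.262×10^6 Pa.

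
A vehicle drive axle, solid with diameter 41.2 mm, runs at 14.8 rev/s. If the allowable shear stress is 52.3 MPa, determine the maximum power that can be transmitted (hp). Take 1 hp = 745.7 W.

89.6 hp

J = πd⁴/32 = π(0.0412)⁴/32 = 2.829×10^-7 m⁴.
T_max = τ_allow·J/r = 5.23×10^7 × 2.829×10^-7 / 0.0206 = 718.2 N·m.
ω = 2π·14.8 = 92.99 rad/s, so P_max = T_max·ω = 6.678×10^4 W.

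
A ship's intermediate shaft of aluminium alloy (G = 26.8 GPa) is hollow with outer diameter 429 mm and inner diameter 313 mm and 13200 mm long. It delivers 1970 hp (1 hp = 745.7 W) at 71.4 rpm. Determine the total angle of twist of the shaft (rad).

ω = 2π·71.4/60 = 7.477 rad/s, so T = P/ω = 1970×745.7 / 7.477 = 196500 N·m.
J = π(d_o⁴ − d_i⁴)/32 = π(0.429⁴ − 0.313⁴)/32 = 2.383×10^-3 m⁴.
θ = T·L/(G·J) = 196500 × 13.2 / (26.8×10⁹ × 2.383×10^-3) = 0.04061 rad.

0.0406 rad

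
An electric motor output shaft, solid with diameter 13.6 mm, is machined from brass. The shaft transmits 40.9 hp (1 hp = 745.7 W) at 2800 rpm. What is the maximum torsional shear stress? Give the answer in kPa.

211000 kPa

ω = 2π·2800/60 = 293.2 rad/s, so T = P/ω = 40.9×745.7 / 293.2 = 104.0 N·m.
J = πd⁴/32 = π(0.0136)⁴/32 = 3.359×10^-9 m⁴.
τ_max = T·r/J = 104.0 × 0.00680 / 3.359×10^-9 = 2.106×10^8 Pa.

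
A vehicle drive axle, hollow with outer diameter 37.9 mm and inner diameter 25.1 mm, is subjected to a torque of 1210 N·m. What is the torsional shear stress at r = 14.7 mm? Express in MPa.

J = π(d_o⁴ − d_i⁴)/32 = π(0.0379⁴ − 0.0251⁴)/32 = 1.636×10^-7 m⁴.
Shear stress varies linearly with radius: τ = T·r/J = 1210 × 0.0147 / 1.636×10^-7 = 1.087×10^8 Pa.

109 MPa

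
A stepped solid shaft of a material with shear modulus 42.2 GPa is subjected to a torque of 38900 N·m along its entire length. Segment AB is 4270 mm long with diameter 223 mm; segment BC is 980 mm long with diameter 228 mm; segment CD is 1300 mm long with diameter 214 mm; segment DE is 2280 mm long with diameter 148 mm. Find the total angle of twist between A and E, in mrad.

70.1 mrad

J_AB = π(0.223)⁴/32 = 2.43×10^-4 m⁴; J_BC = π(0.228)⁴/32 = 2.65×10^-4 m⁴; J_CD = π(0.214)⁴/32 = 2.06×10^-4 m⁴; J_DE = π(0.148)⁴/32 = 4.71×10^-5 m⁴.
θ = (T/G)·Σ L_i/J_i = (38900/42.2×10⁹)·(4.27/2.43×10^-4 + 0.980/2.65×10^-4 + 1.30/2.06×10^-4 + 2.28/4.71×10^-5) = 0.07006 rad.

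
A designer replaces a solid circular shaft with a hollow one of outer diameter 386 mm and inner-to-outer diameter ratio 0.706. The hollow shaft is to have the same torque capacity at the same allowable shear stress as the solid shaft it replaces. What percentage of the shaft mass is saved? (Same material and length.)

39.3 %

Equal τ_max and T ⇒ the solid shaft needs d_s³ = d_o³(1−k⁴), so d_s = 386·(1−0.706⁴)^(1/3) = 350.9 mm.
Area ratio A_h/A_s = d_o²(1−k²)/d_s² = (1−k²)/(1−k⁴)^(2/3) = 0.6068.
Mass saving = 1 − 0.6068 = 39.3 %.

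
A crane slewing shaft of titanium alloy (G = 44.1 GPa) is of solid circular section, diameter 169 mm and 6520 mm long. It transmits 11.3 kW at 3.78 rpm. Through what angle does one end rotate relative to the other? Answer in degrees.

ω = 2π·3.78/60 = 0.3958 rad/s, so T = P/ω = 11.3×10³ / 0.3958 = 28550 N·m.
J = πd⁴/32 = π(0.169)⁴/32 = 8.008×10^-5 m⁴.
θ = T·L/(G·J) = 28550 × 6.52 / (44.1×10⁹ × 8.008×10^-5) = 0.05270 rad.

3.02°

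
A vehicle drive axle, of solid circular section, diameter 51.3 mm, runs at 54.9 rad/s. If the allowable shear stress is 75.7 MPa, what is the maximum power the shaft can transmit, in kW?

110 kW

J = πd⁴/32 = π(0.0513)⁴/32 = 6.799×10^-7 m⁴.
T_max = τ_allow·J/r = 7.57×10^7 × 6.799×10^-7 / 0.0256 = 2007 N·m.
ω = 54.9 rad/s, so P_max = T_max·ω = 1.102×10^5 W.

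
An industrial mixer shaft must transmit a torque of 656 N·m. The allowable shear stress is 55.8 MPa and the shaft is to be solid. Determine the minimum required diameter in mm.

39.1 mm

For a solid shaft τ_max = 16T/(πd³), so d = (16T/(π τ_allow))^(1/3) = (16·656.0/(π·5.58×10^7))^(1/3) = 0.03912 m.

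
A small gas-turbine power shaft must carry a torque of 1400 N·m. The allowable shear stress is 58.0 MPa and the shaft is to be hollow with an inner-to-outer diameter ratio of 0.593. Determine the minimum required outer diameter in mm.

For a hollow shaft with d_i/d_o = 0.593: τ_max = 16T/(π d_o³ (1−k⁴)), so d_o = [16T/(π τ_allow (1−k⁴))]^(1/3) = [16·1400/(π·5.80×10^7·0.8763)]^(1/3) = 0.05196 m.

52.0 mm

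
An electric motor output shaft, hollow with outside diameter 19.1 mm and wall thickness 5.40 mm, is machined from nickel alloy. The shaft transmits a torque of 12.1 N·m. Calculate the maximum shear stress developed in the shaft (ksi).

1.33 ksi

J = π(d_o⁴ − d_i⁴)/32 = π(0.0191⁴ − 0.00830⁴)/32 = 1.260×10^-8 m⁴.
τ_max = T·r/J = 12.10 × 0.00955 / 1.260×10^-8 = 9.171×10^6 Pa.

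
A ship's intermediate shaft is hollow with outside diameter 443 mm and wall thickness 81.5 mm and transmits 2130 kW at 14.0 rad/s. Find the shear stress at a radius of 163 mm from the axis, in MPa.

ω = 14.0 rad/s, so T = P/ω = 2130×10³ / 14.00 = 152100 N·m.
J = π(d_o⁴ − d_i⁴)/32 = π(0.443⁴ − 0.280⁴)/32 = 3.178×10^-3 m⁴.
Shear stress varies linearly with radius: τ = T·r/J = 152100 × 0.163 / 3.178×10^-3 = 7.804×10^6 Pa.

7.80 MPa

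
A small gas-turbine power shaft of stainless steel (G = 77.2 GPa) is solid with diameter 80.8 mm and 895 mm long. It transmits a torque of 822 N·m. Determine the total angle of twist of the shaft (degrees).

J = πd⁴/32 = π(0.0808)⁴/32 = 4.185×10^-6 m⁴.
θ = T·L/(G·J) = 822.0 × 0.895 / (77.2×10⁹ × 4.185×10^-6) = 2.277×10^-3 rad.

0.130°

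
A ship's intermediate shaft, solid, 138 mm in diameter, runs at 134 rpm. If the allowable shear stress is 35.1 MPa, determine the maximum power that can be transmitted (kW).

254 kW

J = πd⁴/32 = π(0.138)⁴/32 = 3.561×10^-5 m⁴.
T_max = τ_allow·J/r = 3.51×10^7 × 3.561×10^-5 / 0.0690 = 18110 N·m.
ω = 2π·134/60 = 14.03 rad/s, so P_max = T_max·ω = 2.542×10^5 W.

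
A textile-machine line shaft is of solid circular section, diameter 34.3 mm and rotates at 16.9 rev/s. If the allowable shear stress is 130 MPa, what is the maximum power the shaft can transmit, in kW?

109 kW

J = πd⁴/32 = π(0.0343)⁴/32 = 1.359×10^-7 m⁴.
T_max = τ_allow·J/r = 1.30×10^8 × 1.359×10^-7 / 0.0171 = 1030 N·m.
ω = 2π·16.9 = 106.2 rad/s, so P_max = T_max·ω = 1.094×10^5 W.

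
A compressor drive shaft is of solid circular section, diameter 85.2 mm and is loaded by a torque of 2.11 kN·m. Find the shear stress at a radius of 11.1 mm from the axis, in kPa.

4530 kPa

J = πd⁴/32 = π(0.0852)⁴/32 = 5.173×10^-6 m⁴.
Shear stress varies linearly with radius: τ = T·r/J = 2110 × 0.0111 / 5.173×10^-6 = 4.527×10^6 Pa.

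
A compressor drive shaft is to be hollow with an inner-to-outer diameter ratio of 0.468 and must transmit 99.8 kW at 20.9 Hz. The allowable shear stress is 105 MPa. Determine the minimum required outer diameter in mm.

33.8 mm

ω = 2π·20.9 = 131.3 rad/s, so T = P/ω = 99.8×10³ / 131.3 = 760.0 N·m.
For a hollow shaft with d_i/d_o = 0.468: τ_max = 16T/(π d_o³ (1−k⁴)), so d_o = [16T/(π τ_allow (1−k⁴))]^(1/3) = [16·760.0/(π·1.05×10^8·0.9520)]^(1/3) = 0.03383 m.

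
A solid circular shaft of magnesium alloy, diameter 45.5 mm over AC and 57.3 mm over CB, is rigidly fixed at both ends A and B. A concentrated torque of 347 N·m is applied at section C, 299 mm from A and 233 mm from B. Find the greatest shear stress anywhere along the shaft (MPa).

7.17 MPa

Compatibility: T_A·a/J_AC = T_B·b/J_CB with T_A + T_B = T₀.
J_AC = 4.21×10^-7 m⁴, J_CB = 1.06×10^-6 m⁴, so T_A = T₀·(J_AC/a)/((J_AC/a)+(J_CB/b)) = 82.08 N·m, T_B = 264.9 N·m.
τ in each portion: τ_AC = 4.44×10^6 Pa, τ_CB = 7.17×10^6 Pa; maximum is in CB.
τ_max = T_CB·r/J = 264.9·0.0286/1.06×10^-6 = 7.172×10^6 Pa.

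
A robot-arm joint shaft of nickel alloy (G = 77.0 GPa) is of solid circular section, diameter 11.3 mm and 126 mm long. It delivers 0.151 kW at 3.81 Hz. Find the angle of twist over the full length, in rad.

0.00645 rad

ω = 2π·3.81 = 23.94 rad/s, so T = P/ω = 0.151×10³ / 23.94 = 6.308 N·m.
J = πd⁴/32 = π(0.0113)⁴/32 = 1.601×10^-9 m⁴.
θ = T·L/(G·J) = 6.308 × 0.126 / (77.0×10⁹ × 1.601×10^-9) = 6.448×10^-3 rad.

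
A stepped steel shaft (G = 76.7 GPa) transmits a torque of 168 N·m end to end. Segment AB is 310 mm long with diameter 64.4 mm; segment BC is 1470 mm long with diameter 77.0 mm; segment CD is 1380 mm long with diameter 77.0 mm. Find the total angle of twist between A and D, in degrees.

0.127°

J_AB = π(0.0644)⁴/32 = 1.69×10^-6 m⁴; J_BC = π(0.0770)⁴/32 = 3.45×10^-6 m⁴; J_CD = π(0.0770)⁴/32 = 3.45×10^-6 m⁴.
θ = (T/G)·Σ L_i/J_i = (168.0/76.7×10⁹)·(0.310/1.69×10^-6 + 1.47/3.45×10^-6 + 1.38/3.45×10^-6) = 2.211×10^-3 rad.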